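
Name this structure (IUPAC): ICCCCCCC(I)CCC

1,7-diiododecane

The longest continuous carbon chain has 10 atoms, so the parent hydride is decane.
The numbering direction is chosen so that the substituent locant set {1,7} is lower than {4,10} at the first point of difference.
With this numbering: iodo groups at C-1 and C-7.
Putting it together: 1,7-diiododecane.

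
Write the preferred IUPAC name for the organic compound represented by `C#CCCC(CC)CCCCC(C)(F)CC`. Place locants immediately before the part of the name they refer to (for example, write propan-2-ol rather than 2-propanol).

Counting along the main chain through the multiple bond gives 12 carbons: the parent is dodecane.
A C≡C triple bond in the chain gives the infix -yne-.
Choose the numbering such that numbering from this end puts the triple bond at C-1 rather than C-11.
That gives the triple bond between C-1 and C-2; an ethyl group at C-5; a fluoro group at C-10; a methyl group at C-10.
The substituents are ordered alphabetically, ignoring any di-/tri- multipliers.
Assembling the pieces gives 5-ethyl-10-fluoro-10-methyldodec-1-yne.

5-ethyl-10-fluoro-10-methyldodec-1-yne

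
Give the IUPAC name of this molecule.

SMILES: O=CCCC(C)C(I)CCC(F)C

The longest chain bearing the –CHO group is 9 carbons long (nonane).
An aldehyde (terminal –CHO) is the principal characteristic group, giving the suffix -al.
The numbering direction is chosen so that the aldehyde carbon is C-1 by definition.
This places a fluoro group at C-8; an iodo group at C-5; a methyl group at C-4.
The substituents are ordered alphabetically, ignoring any di-/tri- multipliers.
Assembling the pieces gives 8-fluoro-5-iodo-4-methylnonanal.

8-fluoro-5-iodo-4-methylnonanal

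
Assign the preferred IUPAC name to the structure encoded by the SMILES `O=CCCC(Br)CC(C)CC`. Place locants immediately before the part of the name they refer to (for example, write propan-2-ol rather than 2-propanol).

The longest chain bearing the –CHO group is 8 carbons long (octane).
The highest-priority functional group is an aldehyde (terminal –CHO), so the name ends in -al.
Choose the numbering such that the aldehyde carbon is C-1 by definition.
With this numbering: a bromo group at C-4; a methyl group at C-6.
The substituents are ordered alphabetically, ignoring any di-/tri- multipliers.
Assembling the pieces gives 4-bromo-6-methyloctanal.

4-bromo-6-methyloctanal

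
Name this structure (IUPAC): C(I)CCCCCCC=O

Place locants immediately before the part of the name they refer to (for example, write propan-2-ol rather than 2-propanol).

8-iodooctanal

The longest carbon chain that includes the –CHO group has 8 carbons, so the parent hydride is octane.
An aldehyde (terminal –CHO) is the principal characteristic group, giving the suffix -al.
The numbering direction is chosen so that the aldehyde carbon is C-1 by definition.
With this numbering: an iodo group at C-8.
Putting it together: 8-iodooctanal.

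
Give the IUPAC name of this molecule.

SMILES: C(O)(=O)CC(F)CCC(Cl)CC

The longest carbon chain that includes the –COOH group has 8 carbons, so the parent hydride is octane.
The highest-priority functional group is a carboxylic acid (terminal –COOH), so the name ends in -oic acid.
The numbering direction is chosen so that the carboxylic acid carbon is C-1 by definition.
With this numbering: a chloro group at C-6; a fluoro group at C-3.
The substituents are ordered alphabetically, ignoring any di-/tri- multipliers.
Putting it together: 6-chloro-3-fluorooctanoic acid.

6-chloro-3-fluorooctanoic acid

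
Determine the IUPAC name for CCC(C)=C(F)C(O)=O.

Counting along the main chain through the –COOH group and the multiple bond gives 5 carbons: the parent is pentane.
The principal characteristic group is a carboxylic acid (terminal –COOH), named with the suffix -oic acid.
A C=C double bond in the chain gives the infix -ene-.
The numbering direction is chosen so that the carboxylic acid carbon is C-1 by definition.
That gives the double bond between C-2 and C-3; a fluoro group at C-2; a methyl group at C-3.
Substituent prefixes are cited in alphabetical order (multiplying prefixes like di-/tri- are ignored for ordering).
Assembling the pieces gives 2-fluoro-3-methylpent-2-enoic acid.

2-fluoro-3-methylpent-2-enoic acid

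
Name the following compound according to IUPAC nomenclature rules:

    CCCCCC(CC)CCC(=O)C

5-ethyldecan-2-one

The longest chain bearing the carbonyl is 10 carbons long (decane).
A ketone (C=O on an internal carbon) is the principal characteristic group, giving the suffix -one.
The numbering direction is chosen so that numbering from this end puts the carbonyl group at C-2 rather than C-9.
This places the carbonyl at C-2; an ethyl group at C-5.
Putting it together: 5-ethyldecan-2-one.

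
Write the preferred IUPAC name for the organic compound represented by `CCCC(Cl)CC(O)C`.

The longest chain bearing the –OH group is 7 carbons long (heptane).
The highest-priority functional group is an alcohol (–OH), so the name ends in -ol.
Choose the numbering such that numbering from this end puts the hydroxyl group at C-2 rather than C-6.
That gives the hydroxyl at C-2; a chloro group at C-4.
The name is 4-chloroheptan-2-ol.

4-chloroheptan-2-ol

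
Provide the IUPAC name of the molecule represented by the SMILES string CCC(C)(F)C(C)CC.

The parent chain contains 6 carbons (hexane).
The numbering direction is chosen so that the substituent locant set {3,3,4} is lower than {3,4,4} at the first point of difference.
This places a fluoro group at C-3; methyl groups at C-3 and C-4.
Substituent prefixes are cited in alphabetical order (multiplying prefixes like di-/tri- are ignored for ordering).
Assembling the pieces gives 3-fluoro-3,4-dimethylhexane.

3-fluoro-3,4-dimethylhexane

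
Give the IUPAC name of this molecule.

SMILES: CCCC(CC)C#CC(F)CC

6-ethyl-3-fluoronon-4-yne

Counting along the main chain through the multiple bond gives 9 carbons: the parent is nonane.
There is one C≡C triple bond, indicated by the ending -yne.
Number the chain so that numbering from this end puts the triple bond at C-4 rather than C-5.
That gives the triple bond between C-4 and C-5; an ethyl group at C-6; a fluoro group at C-3.
The substituents are ordered alphabetically, ignoring any di-/tri- multipliers.
The name is 6-ethyl-3-fluoronon-4-yne.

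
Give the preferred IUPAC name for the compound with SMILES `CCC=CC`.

Counting along the main chain through the multiple bond gives 5 carbons: the parent is pentane.
A C=C double bond in the chain gives the infix -ene-.
Choose the numbering such that numbering from this end puts the double bond at C-2 rather than C-3.
That gives the double bond between C-2 and C-3.
The name is pent-2-ene.

pent-2-ene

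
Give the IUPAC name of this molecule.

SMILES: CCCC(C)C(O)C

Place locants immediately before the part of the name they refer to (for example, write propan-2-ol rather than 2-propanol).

3-methylhexan-2-ol

The longest carbon chain that includes the –OH group has 6 carbons, so the parent hydride is hexane.
The principal characteristic group is an alcohol (–OH), named with the suffix -ol.
The numbering direction is chosen so that numbering from this end puts the hydroxyl group at C-2 rather than C-5.
This places the hydroxyl at C-2; a methyl group at C-3.
Assembling the pieces gives 3-methylhexan-2-ol.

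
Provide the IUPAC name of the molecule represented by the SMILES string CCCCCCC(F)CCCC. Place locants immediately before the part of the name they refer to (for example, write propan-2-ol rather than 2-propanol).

5-fluoroundecane

The longest continuous carbon chain has 11 atoms, so the parent hydride is undecane.
Choose the numbering such that the substituent locant set {5} is lower than {7} at the first point of difference.
With this numbering: a fluoro group at C-5.
Assembling the pieces gives 5-fluoroundecane.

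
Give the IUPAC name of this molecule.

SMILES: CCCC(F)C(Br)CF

2-bromo-1,3-difluorohexane

The longest continuous carbon chain has 6 atoms, so the parent hydride is hexane.
Number the chain so that the substituent locant set {1,2,3} is lower than {4,5,6} at the first point of difference.
This places a bromo group at C-2; fluoro groups at C-1 and C-3.
Prefixes are listed alphabetically: bromo, fluoro.
Assembling the pieces gives 2-bromo-1,3-difluorohexane.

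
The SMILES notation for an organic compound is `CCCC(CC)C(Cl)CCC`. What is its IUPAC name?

4-chloro-5-ethyloctane

The longest continuous carbon chain has 8 atoms, so the parent hydride is octane.
The numbering direction is chosen so that the locant sets are identical either way, so the alphabetically earlier chloro substituent takes the lower locant (4 rather than 5).
This places a chloro group at C-4; an ethyl group at C-5.
Substituent prefixes are cited in alphabetical order (multiplying prefixes like di-/tri- are ignored for ordering).
Assembling the pieces gives 4-chloro-5-ethyloctane.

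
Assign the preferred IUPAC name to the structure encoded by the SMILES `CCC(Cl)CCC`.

3-chlorohexane

The longest carbon chain is 6 atoms: the parent is hexane.
Number the chain so that the substituent locant set {3} is lower than {4} at the first point of difference.
That gives a chloro group at C-3.
The name is 3-chlorohexane.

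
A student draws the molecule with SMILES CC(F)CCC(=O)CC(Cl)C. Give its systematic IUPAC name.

Counting along the main chain through the carbonyl gives 8 carbons: the parent is octane.
A ketone (C=O on an internal carbon) is the principal characteristic group, giving the suffix -one.
Choose the numbering such that numbering from this end puts the carbonyl group at C-4 rather than C-5.
This places the carbonyl at C-4; a chloro group at C-2; a fluoro group at C-7.
Substituent prefixes are cited in alphabetical order (multiplying prefixes like di-/tri- are ignored for ordering).
Putting it together: 2-chloro-7-fluorooctan-4-one.

2-chloro-7-fluorooctan-4-one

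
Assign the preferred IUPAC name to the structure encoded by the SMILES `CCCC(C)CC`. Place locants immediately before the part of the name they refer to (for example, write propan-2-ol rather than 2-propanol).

3-methylhexane

The longest carbon chain is 6 atoms: the parent is hexane.
Number the chain so that the substituent locant set {3} is lower than {4} at the first point of difference.
This places a methyl group at C-3.
Putting it together: 3-methylhexane.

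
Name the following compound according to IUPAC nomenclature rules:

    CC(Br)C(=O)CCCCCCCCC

Counting along the main chain through the carbonyl gives 12 carbons: the parent is dodecane.
The highest-priority functional group is a ketone (C=O on an internal carbon), so the name ends in -one.
The numbering direction is chosen so that numbering from this end puts the carbonyl group at C-3 rather than C-10.
With this numbering: the carbonyl at C-3; a bromo group at C-2.
Putting it together: 2-bromododecan-3-one.

2-bromododecan-3-one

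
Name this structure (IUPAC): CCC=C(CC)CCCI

4-ethyl-7-iodohept-3-ene

The longest chain bearing the multiple bond is 7 carbons long (heptane).
A C=C double bond in the chain gives the infix -ene-.
The numbering direction is chosen so that numbering from this end puts the double bond at C-3 rather than C-4.
That gives the double bond between C-3 and C-4; an ethyl group at C-4; an iodo group at C-7.
Prefixes are listed alphabetically: ethyl, iodo.
Putting it together: 4-ethyl-7-iodohept-3-ene.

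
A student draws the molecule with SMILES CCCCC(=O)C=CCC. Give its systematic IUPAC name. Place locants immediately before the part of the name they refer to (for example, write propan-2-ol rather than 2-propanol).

The longest carbon chain that includes the carbonyl and the multiple bond has 9 carbons, so the parent hydride is nonane.
The highest-priority functional group is a ketone (C=O on an internal carbon), so the name ends in -one.
There is one C=C double bond, indicated by the ending -ene.
Number the chain so that numbering from this end puts the double bond at C-3 rather than C-6.
This places the carbonyl at C-5; the double bond between C-3 and C-4.
The name is non-3-en-5-one.

non-3-en-5-one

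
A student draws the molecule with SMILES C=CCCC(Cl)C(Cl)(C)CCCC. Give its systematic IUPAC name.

5,6-dichloro-6-methyldec-1-ene

Counting along the main chain through the multiple bond gives 10 carbons: the parent is decane.
There is one C=C double bond, indicated by the ending -ene.
The numbering direction is chosen so that numbering from this end puts the double bond at C-1 rather than C-9.
With this numbering: the double bond between C-1 and C-2; chloro groups at C-5 and C-6; a methyl group at C-6.
The substituents are ordered alphabetically, ignoring any di-/tri- multipliers.
Assembling the pieces gives 5,6-dichloro-6-methyldec-1-ene.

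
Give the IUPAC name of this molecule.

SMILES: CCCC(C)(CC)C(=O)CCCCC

The longest carbon chain that includes the carbonyl has 10 carbons, so the parent hydride is decane.
A ketone (C=O on an internal carbon) is the principal characteristic group, giving the suffix -one.
The numbering direction is chosen so that numbering from this end puts the carbonyl group at C-5 rather than C-6.
This places the carbonyl at C-5; an ethyl group at C-4; a methyl group at C-4.
Substituent prefixes are cited in alphabetical order (multiplying prefixes like di-/tri- are ignored for ordering).
Putting it together: 4-ethyl-4-methyldecan-5-one.

4-ethyl-4-methyldecan-5-one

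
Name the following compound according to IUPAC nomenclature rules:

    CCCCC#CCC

Counting along the main chain through the multiple bond gives 8 carbons: the parent is octane.
A C≡C triple bond in the chain gives the infix -yne-.
Number the chain so that numbering from this end puts the triple bond at C-3 rather than C-5.
With this numbering: the triple bond between C-3 and C-4.
Putting it together: oct-3-yne.

oct-3-yne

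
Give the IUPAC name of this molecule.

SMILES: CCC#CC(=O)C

hex-3-yn-2-one

The longest carbon chain that includes the carbonyl and the multiple bond has 6 carbons, so the parent hydride is hexane.
The highest-priority functional group is a ketone (C=O on an internal carbon), so the name ends in -one.
A C≡C triple bond in the chain gives the infix -yne-.
The numbering direction is chosen so that numbering from this end puts the carbonyl group at C-2 rather than C-5.
This places the carbonyl at C-2; the triple bond between C-3 and C-4.
Putting it together: hex-3-yn-2-one.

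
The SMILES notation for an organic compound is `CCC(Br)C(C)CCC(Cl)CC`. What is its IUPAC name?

The longest carbon chain is 9 atoms: the parent is nonane.
Choose the numbering such that the substituent locant set {3,4,7} is lower than {3,6,7} at the first point of difference.
With this numbering: a bromo group at C-3; a chloro group at C-7; a methyl group at C-4.
The substituents are ordered alphabetically, ignoring any di-/tri- multipliers.
The name is 3-bromo-7-chloro-4-methylnonane.

3-bromo-7-chloro-4-methylnonane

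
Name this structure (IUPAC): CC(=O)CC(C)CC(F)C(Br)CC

Counting along the main chain through the carbonyl gives 9 carbons: the parent is nonane.
The highest-priority functional group is a ketone (C=O on an internal carbon), so the name ends in -one.
Choose the numbering such that numbering from this end puts the carbonyl group at C-2 rather than C-8.
With this numbering: the carbonyl at C-2; a bromo group at C-7; a fluoro group at C-6; a methyl group at C-4.
The substituents are ordered alphabetically, ignoring any di-/tri- multipliers.
Putting it together: 7-bromo-6-fluoro-4-methylnonan-2-one.

7-bromo-6-fluoro-4-methylnonan-2-one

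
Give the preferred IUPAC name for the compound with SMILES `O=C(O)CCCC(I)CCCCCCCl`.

11-chloro-5-iodoundecanoic acid

The longest chain bearing the –COOH group is 11 carbons long (undecane).
The highest-priority functional group is a carboxylic acid (terminal –COOH), so the name ends in -oic acid.
Number the chain so that the carboxylic acid carbon is C-1 by definition.
With this numbering: a chloro group at C-11; an iodo group at C-5.
Prefixes are listed alphabetically: chloro, iodo.
The name is 11-chloro-5-iodoundecanoic acid.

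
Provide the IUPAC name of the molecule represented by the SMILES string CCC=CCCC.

The longest carbon chain that includes the multiple bond has 7 carbons, so the parent hydride is heptane.
There is one C=C double bond, indicated by the ending -ene.
Choose the numbering such that numbering from this end puts the double bond at C-3 rather than C-4.
With this numbering: the double bond between C-3 and C-4.
Assembling the pieces gives hept-3-ene.

hept-3-ene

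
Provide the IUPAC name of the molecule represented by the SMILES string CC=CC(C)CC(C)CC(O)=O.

3,5-dimethyloct-6-enoic acid

The longest chain bearing the –COOH group and the multiple bond is 8 carbons long (octane).
The principal characteristic group is a carboxylic acid (terminal –COOH), named with the suffix -oic acid.
The chain contains a C=C double bond, so the unsaturation ending is -ene.
The numbering direction is chosen so that the carboxylic acid carbon is C-1 by definition.
This places the double bond between C-6 and C-7; methyl groups at C-3 and C-5.
Putting it together: 3,5-dimethyloct-6-enoic acid.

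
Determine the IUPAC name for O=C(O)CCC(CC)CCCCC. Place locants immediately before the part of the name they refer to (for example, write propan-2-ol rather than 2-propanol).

The longest carbon chain that includes the –COOH group has 9 carbons, so the parent hydride is nonane.
The highest-priority functional group is a carboxylic acid (terminal –COOH), so the name ends in -oic acid.
Number the chain so that the carboxylic acid carbon is C-1 by definition.
That gives an ethyl group at C-4.
Putting it together: 4-ethylnonanoic acid.

4-ethylnonanoic acid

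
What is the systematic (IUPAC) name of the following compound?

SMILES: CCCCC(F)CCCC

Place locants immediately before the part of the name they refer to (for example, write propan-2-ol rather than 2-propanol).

The longest continuous carbon chain has 9 atoms, so the parent hydride is nonane.
Both numbering directions give the same locant set; either may be used.
This places a fluoro group at C-5.
The name is 5-fluorononane.

5-fluorononane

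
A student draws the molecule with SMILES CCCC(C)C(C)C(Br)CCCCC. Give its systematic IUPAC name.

6-bromo-4,5-dimethylundecane

The longest carbon chain is 11 atoms: the parent is undecane.
The numbering direction is chosen so that the substituent locant set {4,5,6} is lower than {6,7,8} at the first point of difference.
With this numbering: a bromo group at C-6; methyl groups at C-4 and C-5.
Prefixes are listed alphabetically: bromo, methyl.
Assembling the pieces gives 6-bromo-4,5-dimethylundecane.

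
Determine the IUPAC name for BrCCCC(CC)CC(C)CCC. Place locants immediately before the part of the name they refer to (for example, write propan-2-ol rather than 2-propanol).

1-bromo-4-ethyl-6-methylnonane

The parent chain contains 9 carbons (nonane).
The numbering direction is chosen so that the substituent locant set {1,4,6} is lower than {4,6,9} at the first point of difference.
That gives a bromo group at C-1; an ethyl group at C-4; a methyl group at C-6.
Prefixes are listed alphabetically: bromo, ethyl, methyl.
The name is 1-bromo-4-ethyl-6-methylnonane.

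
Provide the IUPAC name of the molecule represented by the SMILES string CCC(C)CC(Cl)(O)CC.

3-chloro-5-methylheptan-3-ol

The longest carbon chain that includes the –OH group has 7 carbons, so the parent hydride is heptane.
The principal characteristic group is an alcohol (–OH), named with the suffix -ol.
The numbering direction is chosen so that numbering from this end puts the hydroxyl group at C-3 rather than C-5.
With this numbering: the hydroxyl at C-3; a chloro group at C-3; a methyl group at C-5.
Substituent prefixes are cited in alphabetical order (multiplying prefixes like di-/tri- are ignored for ordering).
The name is 3-chloro-5-methylheptan-3-ol.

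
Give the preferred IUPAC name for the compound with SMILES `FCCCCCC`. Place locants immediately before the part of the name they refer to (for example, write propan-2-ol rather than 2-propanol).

1-fluorohexane

The longest continuous carbon chain has 6 atoms, so the parent hydride is hexane.
Number the chain so that the substituent locant set {1} is lower than {6} at the first point of difference.
That gives a fluoro group at C-1.
Assembling the pieces gives 1-fluorohexane.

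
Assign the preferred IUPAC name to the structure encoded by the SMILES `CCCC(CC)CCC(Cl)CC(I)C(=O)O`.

The longest carbon chain that includes the –COOH group has 10 carbons, so the parent hydride is decane.
The highest-priority functional group is a carboxylic acid (terminal –COOH), so the name ends in -oic acid.
Number the chain so that the carboxylic acid carbon is C-1 by definition.
With this numbering: a chloro group at C-4; an ethyl group at C-7; an iodo group at C-2.
Substituent prefixes are cited in alphabetical order (multiplying prefixes like di-/tri- are ignored for ordering).
Putting it together: 4-chloro-7-ethyl-2-iododecanoic acid.

4-chloro-7-ethyl-2-iododecanoic acid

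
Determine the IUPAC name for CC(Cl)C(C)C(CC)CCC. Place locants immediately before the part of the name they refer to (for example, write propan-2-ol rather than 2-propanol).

The longest carbon chain is 7 atoms: the parent is heptane.
Choose the numbering such that the substituent locant set {2,3,4} is lower than {4,5,6} at the first point of difference.
That gives a chloro group at C-2; an ethyl group at C-4; a methyl group at C-3.
The substituents are ordered alphabetically, ignoring any di-/tri- multipliers.
Assembling the pieces gives 2-chloro-4-ethyl-3-methylheptane.

2-chloro-4-ethyl-3-methylheptane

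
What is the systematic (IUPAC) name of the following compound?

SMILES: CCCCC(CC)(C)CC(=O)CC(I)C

6-ethyl-2-iodo-6-methyldecan-4-one

Counting along the main chain through the carbonyl gives 10 carbons: the parent is decane.
A ketone (C=O on an internal carbon) is the principal characteristic group, giving the suffix -one.
The numbering direction is chosen so that numbering from this end puts the carbonyl group at C-4 rather than C-7.
This places the carbonyl at C-4; an ethyl group at C-6; an iodo group at C-2; a methyl group at C-6.
The substituents are ordered alphabetically, ignoring any di-/tri- multipliers.
Putting it together: 6-ethyl-2-iodo-6-methyldecan-4-one.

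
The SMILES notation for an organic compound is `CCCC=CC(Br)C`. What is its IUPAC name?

2-bromohept-3-ene

The longest chain bearing the multiple bond is 7 carbons long (heptane).
A C=C double bond in the chain gives the infix -ene-.
Number the chain so that numbering from this end puts the double bond at C-3 rather than C-4.
With this numbering: the double bond between C-3 and C-4; a bromo group at C-2.
Putting it together: 2-bromohept-3-ene.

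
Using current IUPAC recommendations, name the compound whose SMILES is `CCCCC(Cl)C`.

The longest carbon chain is 6 atoms: the parent is hexane.
The numbering direction is chosen so that the substituent locant set {2} is lower than {5} at the first point of difference.
That gives a chloro group at C-2.
Putting it together: 2-chlorohexane.

2-chlorohexane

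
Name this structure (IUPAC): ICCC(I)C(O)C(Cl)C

2-chloro-4,6-diiodohexan-3-ol

Counting along the main chain through the –OH group gives 6 carbons: the parent is hexane.
An alcohol (–OH) is the principal characteristic group, giving the suffix -ol.
The numbering direction is chosen so that numbering from this end puts the hydroxyl group at C-3 rather than C-4.
That gives the hydroxyl at C-3; a chloro group at C-2; iodo groups at C-4 and C-6.
Prefixes are listed alphabetically: chloro, iodo.
Putting it together: 2-chloro-4,6-diiodohexan-3-ol.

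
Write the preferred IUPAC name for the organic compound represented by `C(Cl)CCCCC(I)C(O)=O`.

The longest chain bearing the –COOH group is 7 carbons long (heptane).
The highest-priority functional group is a carboxylic acid (terminal –COOH), so the name ends in -oic acid.
Number the chain so that the carboxylic acid carbon is C-1 by definition.
With this numbering: a chloro group at C-7; an iodo group at C-2.
Substituent prefixes are cited in alphabetical order (multiplying prefixes like di-/tri- are ignored for ordering).
Putting it together: 7-chloro-2-iodoheptanoic acid.

7-chloro-2-iodoheptanoic acid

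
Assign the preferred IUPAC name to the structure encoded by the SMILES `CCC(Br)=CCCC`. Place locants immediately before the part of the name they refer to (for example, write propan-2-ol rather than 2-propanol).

Counting along the main chain through the multiple bond gives 7 carbons: the parent is heptane.
The chain contains a C=C double bond, so the unsaturation ending is -ene.
Choose the numbering such that numbering from this end puts the double bond at C-3 rather than C-4.
That gives the double bond between C-3 and C-4; a bromo group at C-3.
Assembling the pieces gives 3-bromohept-3-ene.

3-bromohept-3-ene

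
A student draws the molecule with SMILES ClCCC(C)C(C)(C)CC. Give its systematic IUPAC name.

1-chloro-3,4,4-trimethylhexane

The parent chain contains 6 carbons (hexane).
The numbering direction is chosen so that the substituent locant set {1,3,4,4} is lower than {3,3,4,6} at the first point of difference.
This places a chloro group at C-1; methyl groups at C-3 and C-4 (×2).
Prefixes are listed alphabetically: chloro, methyl.
The name is 1-chloro-3,4,4-trimethylhexane.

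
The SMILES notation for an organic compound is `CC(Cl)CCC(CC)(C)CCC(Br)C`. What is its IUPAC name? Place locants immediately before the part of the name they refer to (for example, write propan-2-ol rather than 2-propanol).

The longest carbon chain is 9 atoms: the parent is nonane.
The numbering direction is chosen so that the locant sets are identical either way, so the alphabetically earlier bromo substituent takes the lower locant (2 rather than 8).
That gives a bromo group at C-2; a chloro group at C-8; an ethyl group at C-5; a methyl group at C-5.
Substituent prefixes are cited in alphabetical order (multiplying prefixes like di-/tri- are ignored for ordering).
Assembling the pieces gives 2-bromo-8-chloro-5-ethyl-5-methylnonane.

2-bromo-8-chloro-5-ethyl-5-methylnonane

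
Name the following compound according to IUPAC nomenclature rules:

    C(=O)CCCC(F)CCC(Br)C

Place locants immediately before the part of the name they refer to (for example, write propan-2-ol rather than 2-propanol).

8-bromo-5-fluorononanal

Counting along the main chain through the –CHO group gives 9 carbons: the parent is nonane.
The principal characteristic group is an aldehyde (terminal –CHO), named with the suffix -al.
Number the chain so that the aldehyde carbon is C-1 by definition.
With this numbering: a bromo group at C-8; a fluoro group at C-5.
Substituent prefixes are cited in alphabetical order (multiplying prefixes like di-/tri- are ignored for ordering).
Assembling the pieces gives 8-bromo-5-fluorononanal.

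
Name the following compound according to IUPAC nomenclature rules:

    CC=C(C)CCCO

The longest carbon chain that includes the –OH group and the multiple bond has 6 carbons, so the parent hydride is hexane.
An alcohol (–OH) is the principal characteristic group, giving the suffix -ol.
There is one C=C double bond, indicated by the ending -ene.
Number the chain so that numbering from this end puts the hydroxyl group at C-1 rather than C-6.
That gives the hydroxyl at C-1; the double bond between C-4 and C-5; a methyl group at C-4.
The name is 4-methylhex-4-en-1-ol.

4-methylhex-4-en-1-ol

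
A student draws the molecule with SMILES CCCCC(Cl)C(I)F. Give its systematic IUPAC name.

The longest carbon chain is 6 atoms: the parent is hexane.
The numbering direction is chosen so that the substituent locant set {1,1,2} is lower than {5,6,6} at the first point of difference.
This places a chloro group at C-2; a fluoro group at C-1; an iodo group at C-1.
The substituents are ordered alphabetically, ignoring any di-/tri- multipliers.
Putting it together: 2-chloro-1-fluoro-1-iodohexane.

2-chloro-1-fluoro-1-iodohexane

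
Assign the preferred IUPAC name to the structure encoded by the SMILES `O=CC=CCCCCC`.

The longest carbon chain that includes the –CHO group and the multiple bond has 8 carbons, so the parent hydride is octane.
An aldehyde (terminal –CHO) is the principal characteristic group, giving the suffix -al.
There is one C=C double bond, indicated by the ending -ene.
Number the chain so that the aldehyde carbon is C-1 by definition.
This places the double bond between C-2 and C-3.
Assembling the pieces gives oct-2-enal.

oct-2-enal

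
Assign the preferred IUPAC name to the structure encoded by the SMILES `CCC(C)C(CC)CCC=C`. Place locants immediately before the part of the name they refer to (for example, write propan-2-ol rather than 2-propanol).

The longest carbon chain that includes the multiple bond has 8 carbons, so the parent hydride is octane.
A C=C double bond in the chain gives the infix -ene-.
Number the chain so that numbering from this end puts the double bond at C-1 rather than C-7.
That gives the double bond between C-1 and C-2; an ethyl group at C-5; a methyl group at C-6.
Substituent prefixes are cited in alphabetical order (multiplying prefixes like di-/tri- are ignored for ordering).
The name is 5-ethyl-6-methyloct-1-ene.

5-ethyl-6-methyloct-1-ene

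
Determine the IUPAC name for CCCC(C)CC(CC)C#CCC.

5-ethyl-7-methyldec-3-yne

The longest carbon chain that includes the multiple bond has 10 carbons, so the parent hydride is decane.
There is one C≡C triple bond, indicated by the ending -yne.
Number the chain so that numbering from this end puts the triple bond at C-3 rather than C-7.
This places the triple bond between C-3 and C-4; an ethyl group at C-5; a methyl group at C-7.
Substituent prefixes are cited in alphabetical order (multiplying prefixes like di-/tri- are ignored for ordering).
Putting it together: 5-ethyl-7-methyldec-3-yne.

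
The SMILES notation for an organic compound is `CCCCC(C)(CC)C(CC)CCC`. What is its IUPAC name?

4,5-diethyl-5-methylnonane

The longest carbon chain is 9 atoms: the parent is nonane.
The numbering direction is chosen so that the substituent locant set {4,5,5} is lower than {5,5,6} at the first point of difference.
This places ethyl groups at C-4 and C-5; a methyl group at C-5.
Prefixes are listed alphabetically: ethyl, methyl.
Assembling the pieces gives 4,5-diethyl-5-methylnonane.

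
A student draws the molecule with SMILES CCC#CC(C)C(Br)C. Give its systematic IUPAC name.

Counting along the main chain through the multiple bond gives 7 carbons: the parent is heptane.
A C≡C triple bond in the chain gives the infix -yne-.
Number the chain so that numbering from this end puts the triple bond at C-3 rather than C-4.
With this numbering: the triple bond between C-3 and C-4; a bromo group at C-6; a methyl group at C-5.
The substituents are ordered alphabetically, ignoring any di-/tri- multipliers.
The name is 6-bromo-5-methylhept-3-yne.

6-bromo-5-methylhept-3-yne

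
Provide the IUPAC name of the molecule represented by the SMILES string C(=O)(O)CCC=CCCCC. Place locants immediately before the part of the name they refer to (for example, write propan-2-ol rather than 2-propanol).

non-4-enoic acid

The longest chain bearing the –COOH group and the multiple bond is 9 carbons long (nonane).
A carboxylic acid (terminal –COOH) is the principal characteristic group, giving the suffix -oic acid.
A C=C double bond in the chain gives the infix -ene-.
Number the chain so that the carboxylic acid carbon is C-1 by definition.
With this numbering: the double bond between C-4 and C-5.
Putting it together: non-4-enoic acid.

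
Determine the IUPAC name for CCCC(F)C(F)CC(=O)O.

The longest chain bearing the –COOH group is 7 carbons long (heptane).
A carboxylic acid (terminal –COOH) is the principal characteristic group, giving the suffix -oic acid.
The numbering direction is chosen so that the carboxylic acid carbon is C-1 by definition.
With this numbering: fluoro groups at C-3 and C-4.
Putting it together: 3,4-difluoroheptanoic acid.

3,4-difluoroheptanoic acid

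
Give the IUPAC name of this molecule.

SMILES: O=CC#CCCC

hex-2-ynal

The longest chain bearing the –CHO group and the multiple bond is 6 carbons long (hexane).
The principal characteristic group is an aldehyde (terminal –CHO), named with the suffix -al.
A C≡C triple bond in the chain gives the infix -yne-.
Choose the numbering such that the aldehyde carbon is C-1 by definition.
This places the triple bond between C-2 and C-3.
Putting it together: hex-2-ynal.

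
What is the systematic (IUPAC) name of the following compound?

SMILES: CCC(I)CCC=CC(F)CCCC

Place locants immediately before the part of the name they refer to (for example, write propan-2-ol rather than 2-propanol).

The longest carbon chain that includes the multiple bond has 12 carbons, so the parent hydride is dodecane.
There is one C=C double bond, indicated by the ending -ene.
Number the chain so that the substituent locant set {3,8} is lower than {5,10} at the first point of difference.
This places the double bond between C-6 and C-7; a fluoro group at C-8; an iodo group at C-3.
Prefixes are listed alphabetically: fluoro, iodo.
The name is 8-fluoro-3-iodododec-6-ene.

8-fluoro-3-iodododec-6-ene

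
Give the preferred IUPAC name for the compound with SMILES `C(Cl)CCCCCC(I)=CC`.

9-chloro-3-iodonon-2-ene

The longest chain bearing the multiple bond is 9 carbons long (nonane).
The chain contains a C=C double bond, so the unsaturation ending is -ene.
Choose the numbering such that numbering from this end puts the double bond at C-2 rather than C-7.
This places the double bond between C-2 and C-3; a chloro group at C-9; an iodo group at C-3.
The substituents are ordered alphabetically, ignoring any di-/tri- multipliers.
Assembling the pieces gives 9-chloro-3-iodonon-2-ene.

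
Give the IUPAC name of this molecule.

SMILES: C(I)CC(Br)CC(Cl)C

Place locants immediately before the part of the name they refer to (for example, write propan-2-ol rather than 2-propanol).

The longest carbon chain is 6 atoms: the parent is hexane.
Choose the numbering such that the substituent locant set {1,3,5} is lower than {2,4,6} at the first point of difference.
This places a bromo group at C-3; a chloro group at C-5; an iodo group at C-1.
Prefixes are listed alphabetically: bromo, chloro, iodo.
The name is 3-bromo-5-chloro-1-iodohexane.

3-bromo-5-chloro-1-iodohexane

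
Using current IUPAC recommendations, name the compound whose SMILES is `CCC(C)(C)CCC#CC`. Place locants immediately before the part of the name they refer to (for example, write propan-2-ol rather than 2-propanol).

6,6-dimethyloct-2-yne

The longest chain bearing the multiple bond is 8 carbons long (octane).
A C≡C triple bond in the chain gives the infix -yne-.
Choose the numbering such that numbering from this end puts the triple bond at C-2 rather than C-6.
This places the triple bond between C-2 and C-3; two methyl groups at C-6.
The name is 6,6-dimethyloct-2-yne.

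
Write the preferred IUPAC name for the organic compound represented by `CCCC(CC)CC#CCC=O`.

The longest carbon chain that includes the –CHO group and the multiple bond has 9 carbons, so the parent hydride is nonane.
The highest-priority functional group is an aldehyde (terminal –CHO), so the name ends in -al.
There is one C≡C triple bond, indicated by the ending -yne.
Choose the numbering such that the aldehyde carbon is C-1 by definition.
With this numbering: the triple bond between C-3 and C-4; an ethyl group at C-6.
Assembling the pieces gives 6-ethylnon-3-ynal.

6-ethylnon-3-ynal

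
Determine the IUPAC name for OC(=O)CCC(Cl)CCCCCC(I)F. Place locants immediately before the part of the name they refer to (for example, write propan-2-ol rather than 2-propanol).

4-chloro-10-fluoro-10-iododecanoic acid

The longest carbon chain that includes the –COOH group has 10 carbons, so the parent hydride is decane.
The principal characteristic group is a carboxylic acid (terminal –COOH), named with the suffix -oic acid.
Choose the numbering such that the carboxylic acid carbon is C-1 by definition.
With this numbering: a chloro group at C-4; a fluoro group at C-10; an iodo group at C-10.
Prefixes are listed alphabetically: chloro, fluoro, iodo.
Putting it together: 4-chloro-10-fluoro-10-iododecanoic acid.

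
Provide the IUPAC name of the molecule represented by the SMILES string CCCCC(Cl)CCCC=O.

The longest chain bearing the –CHO group is 9 carbons long (nonane).
An aldehyde (terminal –CHO) is the principal characteristic group, giving the suffix -al.
Choose the numbering such that the aldehyde carbon is C-1 by definition.
That gives a chloro group at C-5.
The name is 5-chlorononanal.

5-chlorononanal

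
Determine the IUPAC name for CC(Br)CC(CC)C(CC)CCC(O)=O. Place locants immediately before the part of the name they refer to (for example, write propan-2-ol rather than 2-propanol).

7-bromo-4,5-diethyloctanoic acid

Counting along the main chain through the –COOH group gives 8 carbons: the parent is octane.
The principal characteristic group is a carboxylic acid (terminal –COOH), named with the suffix -oic acid.
The numbering direction is chosen so that the carboxylic acid carbon is C-1 by definition.
With this numbering: a bromo group at C-7; ethyl groups at C-4 and C-5.
The substituents are ordered alphabetically, ignoring any di-/tri- multipliers.
Assembling the pieces gives 7-bromo-4,5-diethyloctanoic acid.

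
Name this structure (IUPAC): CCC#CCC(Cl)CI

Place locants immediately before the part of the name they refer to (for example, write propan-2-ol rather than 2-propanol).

6-chloro-7-iodohept-3-yne

The longest carbon chain that includes the multiple bond has 7 carbons, so the parent hydride is heptane.
The chain contains a C≡C triple bond, so the unsaturation ending is -yne.
Choose the numbering such that numbering from this end puts the triple bond at C-3 rather than C-4.
That gives the triple bond between C-3 and C-4; a chloro group at C-6; an iodo group at C-7.
Prefixes are listed alphabetically: chloro, iodo.
Assembling the pieces gives 6-chloro-7-iodohept-3-yne.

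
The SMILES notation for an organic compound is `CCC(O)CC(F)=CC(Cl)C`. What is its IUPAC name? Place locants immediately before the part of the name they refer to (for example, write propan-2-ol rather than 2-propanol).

7-chloro-5-fluorooct-5-en-3-ol

The longest chain bearing the –OH group and the multiple bond is 8 carbons long (octane).
The principal characteristic group is an alcohol (–OH), named with the suffix -ol.
The chain contains a C=C double bond, so the unsaturation ending is -ene.
The numbering direction is chosen so that numbering from this end puts the hydroxyl group at C-3 rather than C-6.
With this numbering: the hydroxyl at C-3; the double bond between C-5 and C-6; a chloro group at C-7; a fluoro group at C-5.
The substituents are ordered alphabetically, ignoring any di-/tri- multipliers.
Putting it together: 7-chloro-5-fluorooct-5-en-3-ol.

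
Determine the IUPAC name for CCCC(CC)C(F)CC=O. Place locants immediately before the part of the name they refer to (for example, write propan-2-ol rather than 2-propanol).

4-ethyl-3-fluoroheptanal

The longest carbon chain that includes the –CHO group has 7 carbons, so the parent hydride is heptane.
The principal characteristic group is an aldehyde (terminal –CHO), named with the suffix -al.
Number the chain so that the aldehyde carbon is C-1 by definition.
This places an ethyl group at C-4; a fluoro group at C-3.
Prefixes are listed alphabetically: ethyl, fluoro.
The name is 4-ethyl-3-fluoroheptanal.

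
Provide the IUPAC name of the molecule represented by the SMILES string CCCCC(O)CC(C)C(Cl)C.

The longest chain bearing the –OH group is 9 carbons long (nonane).
The highest-priority functional group is an alcohol (–OH), so the name ends in -ol.
Number the chain so that the substituent locant set {2,3} is lower than {7,8} at the first point of difference.
With this numbering: the hydroxyl at C-5; a chloro group at C-2; a methyl group at C-3.
Prefixes are listed alphabetically: chloro, methyl.
The name is 2-chloro-3-methylnonan-5-ol.

2-chloro-3-methylnonan-5-ol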